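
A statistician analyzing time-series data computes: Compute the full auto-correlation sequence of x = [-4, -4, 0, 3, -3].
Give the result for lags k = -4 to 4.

r_xx[k] = sum_m x[m]*x[m+k], indexed from 0, for k = -4 to 4:
  r_xx[-4] = x[4]*x[0] = 12
  r_xx[-3] = x[3]*x[0] + x[4]*x[1] = 0
  r_xx[-2] = x[2]*x[0] + x[3]*x[1] + x[4]*x[2] = -12
  r_xx[-1] = x[1]*x[0] + x[2]*x[1] + x[3]*x[2] + x[4]*x[3] = 7
  r_xx[0] = x[0]*x[0] + x[1]*x[1] + x[2]*x[2] + x[3]*x[3] + x[4]*x[4] = 50
  r_xx[1] = x[0]*x[1] + x[1]*x[2] + x[2]*x[3] + x[3]*x[4] = 7
  r_xx[2] = x[0]*x[2] + x[1]*x[3] + x[2]*x[4] = -12
  r_xx[3] = x[0]*x[3] + x[1]*x[4] = 0
  r_xx[4] = x[0]*x[4] = 12
r_xx = [12, 0, -12, 7, 50, 7, -12, 0, 12]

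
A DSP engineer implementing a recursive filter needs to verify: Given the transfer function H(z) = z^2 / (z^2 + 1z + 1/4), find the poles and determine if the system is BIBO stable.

Poles are roots of the denominator: z^2 + 1z + 1/4 = 0.
Quadratic formula: z = [-(1) +/- sqrt((1)^2 - 4*(1/4))] / 2
Discriminant = 1 - 1 = 0; sqrt = 0.
z = (-1 +/- 0) / 2 = -1/2 (repeated root).
|p1| = 1/2, |p2| = 1/2.
For BIBO stability, all poles must lie inside the unit circle (|p| < 1).
System is STABLE since both |p| < 1.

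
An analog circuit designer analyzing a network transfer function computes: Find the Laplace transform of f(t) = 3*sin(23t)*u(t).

Standard pair: sin(wt)*u(t) <-> w/(s^2+w^2)
With w = 23: L{3*sin(23t)*u(t)} = 69/(s^2+529)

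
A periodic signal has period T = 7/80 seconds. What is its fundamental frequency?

The fundamental frequency is the reciprocal of the period.
f = 1/T = 1/(7/80) = 80/7 Hz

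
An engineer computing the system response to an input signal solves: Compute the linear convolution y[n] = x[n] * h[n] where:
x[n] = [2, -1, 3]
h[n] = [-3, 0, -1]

y[n] = sum_k x[k]*h[n-k]. Output length = len(x) + len(h) - 1 = 3 + 3 - 1 = 5.
y[0] = 2*-3 = -6
y[1] = -1*-3 + 2*0 = 3
y[2] = 3*-3 + -1*0 + 2*-1 = -11
y[3] = 3*0 + -1*-1 = 1
y[4] = 3*-1 = -3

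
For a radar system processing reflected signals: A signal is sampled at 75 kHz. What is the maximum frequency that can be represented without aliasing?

The maximum frequency that can be represented without aliasing
is the Nyquist frequency: f_max = f_s / 2 = 75 kHz / 2 = 75/2 kHz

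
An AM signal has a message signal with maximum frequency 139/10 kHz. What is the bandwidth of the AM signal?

In AM (double-sideband), the bandwidth is twice the message frequency.
BW = 2 * f_m = 2 * 139/10 kHz = 139/5 kHz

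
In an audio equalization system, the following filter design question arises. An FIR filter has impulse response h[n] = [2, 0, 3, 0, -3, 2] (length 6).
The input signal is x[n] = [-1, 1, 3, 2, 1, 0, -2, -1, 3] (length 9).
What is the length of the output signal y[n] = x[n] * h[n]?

For linear convolution, the output length is:
len(y) = len(x) + len(h) - 1 = 9 + 6 - 1 = 14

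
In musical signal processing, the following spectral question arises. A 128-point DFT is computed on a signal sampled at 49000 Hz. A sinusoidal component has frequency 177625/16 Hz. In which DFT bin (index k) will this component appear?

DFT frequency resolution = f_s/N = 49000/128 = 6125/16 Hz
Bin index k = f_signal / resolution = 177625/16 / 6125/16 = 29
The signal frequency 177625/16 Hz falls in DFT bin k = 29.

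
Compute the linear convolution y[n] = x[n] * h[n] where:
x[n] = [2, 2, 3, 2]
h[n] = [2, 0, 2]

y[n] = sum_k x[k]*h[n-k]. Output length = len(x) + len(h) - 1 = 4 + 3 - 1 = 6.
y[0] = 2*2 = 4
y[1] = 2*2 + 2*0 = 4
y[2] = 3*2 + 2*0 + 2*2 = 10
y[3] = 2*2 + 3*0 + 2*2 = 8
y[4] = 2*0 + 3*2 = 6
y[5] = 2*2 = 4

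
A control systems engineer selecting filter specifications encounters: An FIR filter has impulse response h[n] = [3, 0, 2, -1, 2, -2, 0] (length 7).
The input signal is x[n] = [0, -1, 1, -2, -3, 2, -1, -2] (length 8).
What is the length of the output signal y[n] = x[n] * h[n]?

For linear convolution, the output length is:
len(y) = len(x) + len(h) - 1 = 8 + 7 - 1 = 14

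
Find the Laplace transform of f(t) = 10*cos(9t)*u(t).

Standard pair: cos(wt)*u(t) <-> s/(s^2+w^2)
With w = 9: L{10*cos(9t)*u(t)} = 10s/(s^2+81)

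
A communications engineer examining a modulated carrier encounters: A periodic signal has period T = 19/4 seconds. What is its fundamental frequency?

The fundamental frequency is the reciprocal of the period.
f = 1/T = 1/(19/4) = 4/19 Hz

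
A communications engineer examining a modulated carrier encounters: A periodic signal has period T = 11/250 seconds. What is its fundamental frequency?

The fundamental frequency is the reciprocal of the period.
f = 1/T = 1/(11/250) = 250/11 Hz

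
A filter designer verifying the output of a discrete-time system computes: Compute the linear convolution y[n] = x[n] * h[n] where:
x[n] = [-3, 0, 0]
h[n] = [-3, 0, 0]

y[n] = sum_k x[k]*h[n-k]. Output length = len(x) + len(h) - 1 = 3 + 3 - 1 = 5.
y[0] = -3*-3 = 9
y[1] = 0*-3 + -3*0 = 0
y[2] = 0*-3 + 0*0 + -3*0 = 0
y[3] = 0*0 + 0*0 = 0
y[4] = 0*0 = 0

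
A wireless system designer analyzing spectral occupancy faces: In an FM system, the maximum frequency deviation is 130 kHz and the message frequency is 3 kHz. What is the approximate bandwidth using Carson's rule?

Carson's rule: BW = 2*(delta_f + f_m)
= 2*(130 + 3) kHz = 266 kHz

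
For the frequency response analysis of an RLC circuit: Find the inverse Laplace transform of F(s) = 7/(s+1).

Standard pair: k/(s+a) <-> k*e^(-at)*u(t)
With k=7, a=1: f(t) = 7*e^(-t)*u(t)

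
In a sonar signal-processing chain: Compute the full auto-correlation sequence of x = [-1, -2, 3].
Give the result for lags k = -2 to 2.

r_xx[k] = sum_m x[m]*x[m+k], indexed from 0, for k = -2 to 2:
  r_xx[-2] = x[2]*x[0] = -3
  r_xx[-1] = x[1]*x[0] + x[2]*x[1] = -4
  r_xx[0] = x[0]*x[0] + x[1]*x[1] + x[2]*x[2] = 14
  r_xx[1] = x[0]*x[1] + x[1]*x[2] = -4
  r_xx[2] = x[0]*x[2] = -3
r_xx = [-3, -4, 14, -4, -3]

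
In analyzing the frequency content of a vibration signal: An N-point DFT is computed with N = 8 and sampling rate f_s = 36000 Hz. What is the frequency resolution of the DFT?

DFT frequency resolution = f_s / N
= 36000 / 8 = 4500 Hz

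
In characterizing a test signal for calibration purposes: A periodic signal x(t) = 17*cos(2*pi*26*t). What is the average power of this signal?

Average power of A*cos(wt) is A^2/2.
P = 17^2 / 2 = 289/2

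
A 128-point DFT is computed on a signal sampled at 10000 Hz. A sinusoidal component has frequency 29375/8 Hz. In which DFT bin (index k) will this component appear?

DFT frequency resolution = f_s/N = 10000/128 = 625/8 Hz
Bin index k = f_signal / resolution = 29375/8 / 625/8 = 47
The signal frequency 29375/8 Hz falls in DFT bin k = 47.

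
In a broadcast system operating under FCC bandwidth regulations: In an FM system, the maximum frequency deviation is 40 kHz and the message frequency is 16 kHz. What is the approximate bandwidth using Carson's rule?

Carson's rule: BW = 2*(delta_f + f_m)
= 2*(40 + 16) kHz = 112 kHz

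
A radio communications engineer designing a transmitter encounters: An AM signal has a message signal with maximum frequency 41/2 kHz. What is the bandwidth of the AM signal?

In AM (double-sideband), the bandwidth is twice the message frequency.
BW = 2 * f_m = 2 * 41/2 kHz = 41 kHz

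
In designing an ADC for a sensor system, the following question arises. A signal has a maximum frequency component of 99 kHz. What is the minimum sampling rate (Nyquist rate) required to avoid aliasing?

By the Nyquist-Shannon sampling theorem,
the minimum sampling rate (Nyquist rate) must be at least 2 * f_max.
Nyquist rate = 2 * 99 kHz = 198 kHz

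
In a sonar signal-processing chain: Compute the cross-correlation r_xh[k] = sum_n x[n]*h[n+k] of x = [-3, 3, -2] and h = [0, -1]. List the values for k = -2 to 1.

Both sequences indexed from 0 and zero outside their support.
Lags with overlap: k = -2 to 1.
  r_xh[-2] = x[2]*h[0] = 0
  r_xh[-1] = x[1]*h[0] + x[2]*h[1] = 2
  r_xh[0] = x[0]*h[0] + x[1]*h[1] = -3
  r_xh[1] = x[0]*h[1] = 3
r_xh = [0, 2, -3, 3] (for k = -2, ..., 1)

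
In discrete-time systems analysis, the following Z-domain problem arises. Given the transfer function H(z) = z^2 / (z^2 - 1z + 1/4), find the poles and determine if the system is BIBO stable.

Poles are roots of the denominator: z^2 - 1z + 1/4 = 0.
Quadratic formula: z = [-(-1) +/- sqrt((-1)^2 - 4*(1/4))] / 2
Discriminant = 1 - 1 = 0; sqrt = 0.
z = (1 +/- 0) / 2 = 1/2 (repeated root).
|p1| = 1/2, |p2| = 1/2.
For BIBO stability, all poles must lie inside the unit circle (|p| < 1).
System is STABLE since both |p| < 1.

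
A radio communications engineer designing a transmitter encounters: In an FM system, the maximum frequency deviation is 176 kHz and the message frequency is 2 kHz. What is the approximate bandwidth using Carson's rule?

Carson's rule: BW = 2*(delta_f + f_m)
= 2*(176 + 2) kHz = 356 kHz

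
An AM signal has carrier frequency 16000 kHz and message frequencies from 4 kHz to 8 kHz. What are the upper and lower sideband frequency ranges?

Upper sideband (USB) = fc + [fm_low, fm_high] = 16000 + [4, 8] = [16004, 16008] kHz
Lower sideband (LSB) = fc - [fm_high, fm_low] = 16000 - [8, 4] = [15992, 15996] kHz
Total occupied spectrum: 15992 kHz to 16008 kHz (plus carrier at 16000 kHz)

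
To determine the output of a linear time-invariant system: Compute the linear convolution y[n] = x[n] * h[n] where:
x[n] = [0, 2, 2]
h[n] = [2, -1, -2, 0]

y[n] = sum_k x[k]*h[n-k]. Output length = len(x) + len(h) - 1 = 3 + 4 - 1 = 6.
y[0] = 0*2 = 0
y[1] = 2*2 + 0*-1 = 4
y[2] = 2*2 + 2*-1 + 0*-2 = 2
y[3] = 2*-1 + 2*-2 + 0*0 = -6
y[4] = 2*-2 + 2*0 = -4
y[5] = 2*0 = 0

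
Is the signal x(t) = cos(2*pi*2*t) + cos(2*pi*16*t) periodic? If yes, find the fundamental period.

f1 = 2 Hz, f2 = 16 Hz
Period T1 = 1/2, T2 = 1/16
Ratio T1/T2 = 16/2, which is rational.
The signal is periodic with fundamental period T = 1/GCD(2,16) = 1/2 s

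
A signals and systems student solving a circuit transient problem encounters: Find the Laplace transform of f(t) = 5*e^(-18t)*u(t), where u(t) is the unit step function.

Standard Laplace transform pair:
e^(-at)*u(t) <-> 1/(s+a)
With a = 18: L{5*e^(-18t)*u(t)} = 5/(s+18), ROC: Re(s) > -18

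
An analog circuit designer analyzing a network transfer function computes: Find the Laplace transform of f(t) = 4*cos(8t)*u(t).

Standard pair: cos(wt)*u(t) <-> s/(s^2+w^2)
With w = 8: L{4*cos(8t)*u(t)} = 4s/(s^2+64)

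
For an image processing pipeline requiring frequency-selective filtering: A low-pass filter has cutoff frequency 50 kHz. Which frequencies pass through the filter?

A low-pass filter passes all frequencies below the cutoff frequency 50 kHz and attenuates higher frequencies.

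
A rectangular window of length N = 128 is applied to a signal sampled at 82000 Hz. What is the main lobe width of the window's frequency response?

For a rectangular window of length N,
the main lobe width in frequency is 2*f_s/N.
= 2*82000/128 = 5125/4 Hz
This determines the minimum frequency separation for resolving two sinusoids.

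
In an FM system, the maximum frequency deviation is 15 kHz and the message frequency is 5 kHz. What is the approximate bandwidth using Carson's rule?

Carson's rule: BW = 2*(delta_f + f_m)
= 2*(15 + 5) kHz = 40 kHz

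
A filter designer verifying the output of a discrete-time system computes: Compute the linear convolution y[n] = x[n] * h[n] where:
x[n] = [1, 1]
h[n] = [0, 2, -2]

y[n] = sum_k x[k]*h[n-k]. Output length = len(x) + len(h) - 1 = 2 + 3 - 1 = 4.
y[0] = 1*0 = 0
y[1] = 1*0 + 1*2 = 2
y[2] = 1*2 + 1*-2 = 0
y[3] = 1*-2 = -2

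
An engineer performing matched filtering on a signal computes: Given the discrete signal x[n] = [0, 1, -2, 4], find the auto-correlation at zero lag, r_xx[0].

The auto-correlation at zero lag r_xx[0] equals the signal energy.
r_xx[0] = sum of x[n]^2 = 0^2 + 1^2 + (-2)^2 + 4^2
= 0 + 1 + 4 + 16 = 21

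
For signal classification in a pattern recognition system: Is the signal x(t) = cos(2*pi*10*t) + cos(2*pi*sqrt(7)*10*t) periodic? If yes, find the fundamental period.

f1 = 10 Hz, f2 = 10*sqrt(7) Hz
Ratio f2/f1 = sqrt(7), which is irrational.
Since the frequency ratio is irrational, no common period exists.
The signal is not periodic.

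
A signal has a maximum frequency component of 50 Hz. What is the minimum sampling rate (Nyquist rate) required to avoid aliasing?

By the Nyquist-Shannon sampling theorem,
the minimum sampling rate (Nyquist rate) must be at least 2 * f_max.
Nyquist rate = 2 * 50 Hz = 100 Hz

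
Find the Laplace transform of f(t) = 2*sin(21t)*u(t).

Standard pair: sin(wt)*u(t) <-> w/(s^2+w^2)
With w = 21: L{2*sin(21t)*u(t)} = 42/(s^2+441)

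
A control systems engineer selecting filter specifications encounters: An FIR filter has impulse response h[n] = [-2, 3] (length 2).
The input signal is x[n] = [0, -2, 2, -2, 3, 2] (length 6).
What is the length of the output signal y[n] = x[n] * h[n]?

For linear convolution, the output length is:
len(y) = len(x) + len(h) - 1 = 6 + 2 - 1 = 7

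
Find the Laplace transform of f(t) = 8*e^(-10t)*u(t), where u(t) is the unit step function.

Standard Laplace transform pair:
e^(-at)*u(t) <-> 1/(s+a)
With a = 10: L{8*e^(-10t)*u(t)} = 8/(s+10), ROC: Re(s) > -10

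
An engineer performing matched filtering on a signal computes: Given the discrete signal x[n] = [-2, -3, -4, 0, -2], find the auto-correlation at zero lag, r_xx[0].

The auto-correlation at zero lag r_xx[0] equals the signal energy.
r_xx[0] = sum of x[n]^2 = (-2)^2 + (-3)^2 + (-4)^2 + 0^2 + (-2)^2
= 4 + 9 + 16 + 0 + 4 = 33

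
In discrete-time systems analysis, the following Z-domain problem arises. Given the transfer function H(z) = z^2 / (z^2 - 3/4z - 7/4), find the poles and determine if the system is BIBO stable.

Poles are roots of the denominator: z^2 - 3/4z - 7/4 = 0.
Quadratic formula: z = [-(-3/4) +/- sqrt((-3/4)^2 - 4*(-7/4))] / 2
Discriminant = 9/16 + 7 = 121/16; sqrt = 11/4.
z = (3/4 +/- 11/4) / 2 => z = 7/4 or z = -1.
|p1| = 7/4, |p2| = 1.
For BIBO stability, all poles must lie inside the unit circle (|p| < 1).
System is UNSTABLE since at least one |p| >= 1.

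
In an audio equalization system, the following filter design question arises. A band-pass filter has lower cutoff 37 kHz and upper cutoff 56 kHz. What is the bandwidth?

Bandwidth = f_high - f_low
= 56 kHz - 37 kHz = 19 kHz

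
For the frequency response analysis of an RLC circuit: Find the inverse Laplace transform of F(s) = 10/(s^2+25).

Standard pair: w/(s^2+w^2) <-> sin(wt)*u(t)
Recognize w^2 = 25, so w = 5; numerator 10 = 2*5.
f(t) = 2*sin(5t)*u(t)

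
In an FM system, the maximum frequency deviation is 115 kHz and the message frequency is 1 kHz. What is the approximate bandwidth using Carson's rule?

Carson's rule: BW = 2*(delta_f + f_m)
= 2*(115 + 1) kHz = 232 kHz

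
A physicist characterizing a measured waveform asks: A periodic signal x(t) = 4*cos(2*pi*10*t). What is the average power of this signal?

Average power of A*cos(wt) is A^2/2.
P = 4^2 / 2 = 16/2 = 8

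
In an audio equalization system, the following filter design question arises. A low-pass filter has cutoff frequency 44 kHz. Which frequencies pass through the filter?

A low-pass filter passes all frequencies below the cutoff frequency 44 kHz and attenuates higher frequencies.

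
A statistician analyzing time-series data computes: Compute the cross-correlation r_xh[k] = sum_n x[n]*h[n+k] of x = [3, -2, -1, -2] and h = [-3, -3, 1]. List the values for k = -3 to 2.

Both sequences indexed from 0 and zero outside their support.
Lags with overlap: k = -3 to 2.
  r_xh[-3] = x[3]*h[0] = 6
  r_xh[-2] = x[2]*h[0] + x[3]*h[1] = 9
  r_xh[-1] = x[1]*h[0] + x[2]*h[1] + x[3]*h[2] = 7
  r_xh[0] = x[0]*h[0] + x[1]*h[1] + x[2]*h[2] = -4
  r_xh[1] = x[0]*h[1] + x[1]*h[2] = -11
  r_xh[2] = x[0]*h[2] = 3
r_xh = [6, 9, 7, -4, -11, 3] (for k = -3, ..., 2)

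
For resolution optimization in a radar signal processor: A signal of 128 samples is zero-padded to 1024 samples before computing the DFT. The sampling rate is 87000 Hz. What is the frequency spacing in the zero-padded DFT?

Original DFT: N = 128, resolution = f_s/N = 87000/128 = 10875/16 Hz
Zero-padded DFT: N = 1024, resolution = f_s/N = 87000/1024 = 10875/128 Hz
Zero-padding interpolates the spectrum (finer frequency grid)
but does NOT improve the true spectral resolution (ability to resolve close frequencies).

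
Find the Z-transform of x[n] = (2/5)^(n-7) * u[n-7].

Time-shifting property: if X(z) = Z{x[n]}, then Z{x[n-d]} = z^(-d) * X(z)
X(z) = z/(z - 2/5) for x[n] = (2/5)^n * u[n]
Z{x[n-7]} = z^(-7) * z/(z - 2/5) = z^(-6)/(z - 2/5)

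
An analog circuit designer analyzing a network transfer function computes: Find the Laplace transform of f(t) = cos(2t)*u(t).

Standard pair: cos(wt)*u(t) <-> s/(s^2+w^2)
With w = 2: L{cos(2t)*u(t)} = s/(s^2+4)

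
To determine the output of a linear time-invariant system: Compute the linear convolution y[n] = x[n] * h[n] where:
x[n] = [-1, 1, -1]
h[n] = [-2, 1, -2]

y[n] = sum_k x[k]*h[n-k]. Output length = len(x) + len(h) - 1 = 3 + 3 - 1 = 5.
y[0] = -1*-2 = 2
y[1] = 1*-2 + -1*1 = -3
y[2] = -1*-2 + 1*1 + -1*-2 = 5
y[3] = -1*1 + 1*-2 = -3
y[4] = -1*-2 = 2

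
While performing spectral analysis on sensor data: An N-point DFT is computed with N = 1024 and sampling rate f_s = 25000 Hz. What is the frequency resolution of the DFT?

DFT frequency resolution = f_s / N
= 25000 / 1024 = 3125/128 Hz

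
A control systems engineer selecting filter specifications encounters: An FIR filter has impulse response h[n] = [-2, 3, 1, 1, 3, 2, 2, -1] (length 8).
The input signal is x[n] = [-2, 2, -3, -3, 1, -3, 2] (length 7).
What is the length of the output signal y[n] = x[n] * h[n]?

For linear convolution, the output length is:
len(y) = len(x) + len(h) - 1 = 7 + 8 - 1 = 14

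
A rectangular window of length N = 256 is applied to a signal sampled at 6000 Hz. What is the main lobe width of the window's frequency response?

For a rectangular window of length N,
the main lobe width in frequency is 2*f_s/N.
= 2*6000/256 = 375/8 Hz
This determines the minimum frequency separation for resolving two sinusoids.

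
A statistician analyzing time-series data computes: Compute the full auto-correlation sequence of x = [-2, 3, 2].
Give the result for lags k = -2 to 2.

r_xx[k] = sum_m x[m]*x[m+k], indexed from 0, for k = -2 to 2:
  r_xx[-2] = x[2]*x[0] = -4
  r_xx[-1] = x[1]*x[0] + x[2]*x[1] = 0
  r_xx[0] = x[0]*x[0] + x[1]*x[1] + x[2]*x[2] = 17
  r_xx[1] = x[0]*x[1] + x[1]*x[2] = 0
  r_xx[2] = x[0]*x[2] = -4
r_xx = [-4, 0, 17, 0, -4]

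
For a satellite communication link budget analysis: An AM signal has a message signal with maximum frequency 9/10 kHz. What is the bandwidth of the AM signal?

In AM (double-sideband), the bandwidth is twice the message frequency.
BW = 2 * f_m = 2 * 9/10 kHz = 9/5 kHz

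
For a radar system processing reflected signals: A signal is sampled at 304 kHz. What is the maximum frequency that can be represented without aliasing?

The maximum frequency that can be represented without aliasing
is the Nyquist frequency: f_max = f_s / 2 = 304 kHz / 2 = 152 kHz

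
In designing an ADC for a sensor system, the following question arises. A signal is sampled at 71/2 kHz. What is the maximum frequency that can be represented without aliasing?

The maximum frequency that can be represented without aliasing
is the Nyquist frequency: f_max = f_s / 2 = 71/2 kHz / 2 = 71/4 kHz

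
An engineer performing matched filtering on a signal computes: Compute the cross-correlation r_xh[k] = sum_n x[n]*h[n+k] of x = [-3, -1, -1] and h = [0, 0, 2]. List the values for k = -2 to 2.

Both sequences indexed from 0 and zero outside their support.
Lags with overlap: k = -2 to 2.
  r_xh[-2] = x[2]*h[0] = 0
  r_xh[-1] = x[1]*h[0] + x[2]*h[1] = 0
  r_xh[0] = x[0]*h[0] + x[1]*h[1] + x[2]*h[2] = -2
  r_xh[1] = x[0]*h[1] + x[1]*h[2] = -2
  r_xh[2] = x[0]*h[2] = -6
r_xh = [0, 0, -2, -2, -6] (for k = -2, ..., 2)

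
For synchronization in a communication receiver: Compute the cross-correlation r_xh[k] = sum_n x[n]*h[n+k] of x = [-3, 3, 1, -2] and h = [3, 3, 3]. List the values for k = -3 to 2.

Both sequences indexed from 0 and zero outside their support.
Lags with overlap: k = -3 to 2.
  r_xh[-3] = x[3]*h[0] = -6
  r_xh[-2] = x[2]*h[0] + x[3]*h[1] = -3
  r_xh[-1] = x[1]*h[0] + x[2]*h[1] + x[3]*h[2] = 6
  r_xh[0] = x[0]*h[0] + x[1]*h[1] + x[2]*h[2] = 3
  r_xh[1] = x[0]*h[1] + x[1]*h[2] = 0
  r_xh[2] = x[0]*h[2] = -9
r_xh = [-6, -3, 6, 3, 0, -9] (for k = -3, ..., 2)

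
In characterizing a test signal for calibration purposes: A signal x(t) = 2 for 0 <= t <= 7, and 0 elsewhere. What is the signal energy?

Energy = integral of |x(t)|^2 dt over the signal duration
= 2^2 * 7 = 4 * 7 = 28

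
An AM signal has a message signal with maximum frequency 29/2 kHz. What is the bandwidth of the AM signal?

In AM (double-sideband), the bandwidth is twice the message frequency.
BW = 2 * f_m = 2 * 29/2 kHz = 29 kHz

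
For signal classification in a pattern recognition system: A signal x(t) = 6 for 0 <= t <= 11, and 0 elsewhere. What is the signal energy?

Energy = integral of |x(t)|^2 dt over the signal duration
= 6^2 * 11 = 36 * 11 = 396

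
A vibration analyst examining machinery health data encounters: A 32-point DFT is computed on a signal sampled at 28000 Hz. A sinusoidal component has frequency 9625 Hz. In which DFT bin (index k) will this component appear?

DFT frequency resolution = f_s/N = 28000/32 = 875 Hz
Bin index k = f_signal / resolution = 9625 / 875 = 11
The signal frequency 9625 Hz falls in DFT bin k = 11.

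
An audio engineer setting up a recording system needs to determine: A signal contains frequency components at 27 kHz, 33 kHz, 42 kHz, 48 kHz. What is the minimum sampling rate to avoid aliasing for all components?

The highest frequency component is f_max = 48 kHz.
Nyquist rate = 2 * f_max = 2 * 48 kHz = 96 kHz.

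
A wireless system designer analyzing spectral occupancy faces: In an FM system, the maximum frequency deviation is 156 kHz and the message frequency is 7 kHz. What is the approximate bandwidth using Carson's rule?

Carson's rule: BW = 2*(delta_f + f_m)
= 2*(156 + 7) kHz = 326 kHz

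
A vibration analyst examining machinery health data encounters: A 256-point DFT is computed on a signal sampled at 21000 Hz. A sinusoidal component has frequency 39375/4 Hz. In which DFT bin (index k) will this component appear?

DFT frequency resolution = f_s/N = 21000/256 = 2625/32 Hz
Bin index k = f_signal / resolution = 39375/4 / 2625/32 = 120
The signal frequency 39375/4 Hz falls in DFT bin k = 120.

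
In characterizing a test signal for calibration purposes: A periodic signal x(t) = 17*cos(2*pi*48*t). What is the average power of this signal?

Average power of A*cos(wt) is A^2/2.
P = 17^2 / 2 = 289/2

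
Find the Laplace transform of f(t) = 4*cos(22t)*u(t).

Standard pair: cos(wt)*u(t) <-> s/(s^2+w^2)
With w = 22: L{4*cos(22t)*u(t)} = 4s/(s^2+484)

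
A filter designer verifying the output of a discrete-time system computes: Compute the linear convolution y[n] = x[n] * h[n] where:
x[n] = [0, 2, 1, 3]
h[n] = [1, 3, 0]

y[n] = sum_k x[k]*h[n-k]. Output length = len(x) + len(h) - 1 = 4 + 3 - 1 = 6.
y[0] = 0*1 = 0
y[1] = 2*1 + 0*3 = 2
y[2] = 1*1 + 2*3 + 0*0 = 7
y[3] = 3*1 + 1*3 + 2*0 = 6
y[4] = 3*3 + 1*0 = 9
y[5] = 3*0 = 0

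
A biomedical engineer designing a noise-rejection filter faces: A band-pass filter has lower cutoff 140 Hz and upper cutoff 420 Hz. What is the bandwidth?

Bandwidth = f_high - f_low
= 420 Hz - 140 Hz = 280 Hz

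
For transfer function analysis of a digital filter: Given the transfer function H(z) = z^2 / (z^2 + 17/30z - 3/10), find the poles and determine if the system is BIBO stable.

Poles are roots of the denominator: z^2 + 17/30z - 3/10 = 0.
Quadratic formula: z = [-(17/30) +/- sqrt((17/30)^2 - 4*(-3/10))] / 2
Discriminant = 289/900 + 6/5 = 1369/900; sqrt = 37/30.
z = (-17/30 +/- 37/30) / 2 => z = 1/3 or z = -9/10.
|p1| = 1/3, |p2| = 9/10.
For BIBO stability, all poles must lie inside the unit circle (|p| < 1).
System is STABLE since both |p| < 1.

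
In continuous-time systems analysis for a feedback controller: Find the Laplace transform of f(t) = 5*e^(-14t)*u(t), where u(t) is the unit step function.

Standard Laplace transform pair:
e^(-at)*u(t) <-> 1/(s+a)
With a = 14: L{5*e^(-14t)*u(t)} = 5/(s+14), ROC: Re(s) > -14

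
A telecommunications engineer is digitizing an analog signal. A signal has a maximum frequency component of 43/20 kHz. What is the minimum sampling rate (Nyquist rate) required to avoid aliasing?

By the Nyquist-Shannon sampling theorem,
the minimum sampling rate (Nyquist rate) must be at least 2 * f_max.
Nyquist rate = 2 * 43/20 kHz = 43/10 kHz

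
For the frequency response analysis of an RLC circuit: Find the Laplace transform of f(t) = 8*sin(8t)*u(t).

Standard pair: sin(wt)*u(t) <-> w/(s^2+w^2)
With w = 8: L{8*sin(8t)*u(t)} = 64/(s^2+64)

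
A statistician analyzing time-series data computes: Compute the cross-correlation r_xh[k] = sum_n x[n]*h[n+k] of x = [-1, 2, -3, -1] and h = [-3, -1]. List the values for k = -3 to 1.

Both sequences indexed from 0 and zero outside their support.
Lags with overlap: k = -3 to 1.
  r_xh[-3] = x[3]*h[0] = 3
  r_xh[-2] = x[2]*h[0] + x[3]*h[1] = 10
  r_xh[-1] = x[1]*h[0] + x[2]*h[1] = -3
  r_xh[0] = x[0]*h[0] + x[1]*h[1] = 1
  r_xh[1] = x[0]*h[1] = 1
r_xh = [3, 10, -3, 1, 1] (for k = -3, ..., 1)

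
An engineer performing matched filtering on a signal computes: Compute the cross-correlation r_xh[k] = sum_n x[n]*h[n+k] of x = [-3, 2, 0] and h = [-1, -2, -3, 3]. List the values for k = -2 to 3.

Both sequences indexed from 0 and zero outside their support.
Lags with overlap: k = -2 to 3.
  r_xh[-2] = x[2]*h[0] = 0
  r_xh[-1] = x[1]*h[0] + x[2]*h[1] = -2
  r_xh[0] = x[0]*h[0] + x[1]*h[1] + x[2]*h[2] = -1
  r_xh[1] = x[0]*h[1] + x[1]*h[2] + x[2]*h[3] = 0
  r_xh[2] = x[0]*h[2] + x[1]*h[3] = 15
  r_xh[3] = x[0]*h[3] = -9
r_xh = [0, -2, -1, 0, 15, -9] (for k = -2, ..., 3)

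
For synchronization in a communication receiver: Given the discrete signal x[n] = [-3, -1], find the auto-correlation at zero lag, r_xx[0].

The auto-correlation at zero lag r_xx[0] equals the signal energy.
r_xx[0] = sum of x[n]^2 = (-3)^2 + (-1)^2
= 9 + 1 = 10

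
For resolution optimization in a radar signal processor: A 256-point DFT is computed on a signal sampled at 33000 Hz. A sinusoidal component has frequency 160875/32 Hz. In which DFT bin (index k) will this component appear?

DFT frequency resolution = f_s/N = 33000/256 = 4125/32 Hz
Bin index k = f_signal / resolution = 160875/32 / 4125/32 = 39
The signal frequency 160875/32 Hz falls in DFT bin k = 39.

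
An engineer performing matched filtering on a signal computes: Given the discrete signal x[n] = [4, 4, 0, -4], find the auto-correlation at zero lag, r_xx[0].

The auto-correlation at zero lag r_xx[0] equals the signal energy.
r_xx[0] = sum of x[n]^2 = 4^2 + 4^2 + 0^2 + (-4)^2
= 16 + 16 + 0 + 16 = 48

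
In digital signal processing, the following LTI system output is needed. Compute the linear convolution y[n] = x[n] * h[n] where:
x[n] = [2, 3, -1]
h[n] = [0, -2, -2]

y[n] = sum_k x[k]*h[n-k]. Output length = len(x) + len(h) - 1 = 3 + 3 - 1 = 5.
y[0] = 2*0 = 0
y[1] = 3*0 + 2*-2 = -4
y[2] = -1*0 + 3*-2 + 2*-2 = -10
y[3] = -1*-2 + 3*-2 = -4
y[4] = -1*-2 = 2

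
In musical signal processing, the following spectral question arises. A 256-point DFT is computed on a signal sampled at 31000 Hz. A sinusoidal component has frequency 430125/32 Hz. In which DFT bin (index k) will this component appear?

DFT frequency resolution = f_s/N = 31000/256 = 3875/32 Hz
Bin index k = f_signal / resolution = 430125/32 / 3875/32 = 111
The signal frequency 430125/32 Hz falls in DFT bin k = 111.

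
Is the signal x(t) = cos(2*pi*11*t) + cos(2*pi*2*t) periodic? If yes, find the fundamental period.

f1 = 11 Hz, f2 = 2 Hz
Period T1 = 1/11, T2 = 1/2
Ratio T1/T2 = 2/11, which is rational.
The signal is periodic with fundamental period T = 1/GCD(11,2) = 1 s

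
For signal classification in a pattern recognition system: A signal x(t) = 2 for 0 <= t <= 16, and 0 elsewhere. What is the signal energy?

Energy = integral of |x(t)|^2 dt over the signal duration
= 2^2 * 16 = 4 * 16 = 64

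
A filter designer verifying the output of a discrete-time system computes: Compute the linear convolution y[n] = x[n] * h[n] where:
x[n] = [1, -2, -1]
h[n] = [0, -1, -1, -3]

y[n] = sum_k x[k]*h[n-k]. Output length = len(x) + len(h) - 1 = 3 + 4 - 1 = 6.
y[0] = 1*0 = 0
y[1] = -2*0 + 1*-1 = -1
y[2] = -1*0 + -2*-1 + 1*-1 = 1
y[3] = -1*-1 + -2*-1 + 1*-3 = 0
y[4] = -1*-1 + -2*-3 = 7
y[5] = -1*-3 = 3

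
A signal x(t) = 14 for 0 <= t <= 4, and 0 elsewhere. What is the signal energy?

Energy = integral of |x(t)|^2 dt over the signal duration
= 14^2 * 4 = 196 * 4 = 784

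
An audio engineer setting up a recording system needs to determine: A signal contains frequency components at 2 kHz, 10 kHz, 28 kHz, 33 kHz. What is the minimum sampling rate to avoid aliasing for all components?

The highest frequency component is f_max = 33 kHz.
Nyquist rate = 2 * f_max = 2 * 33 kHz = 66 kHz.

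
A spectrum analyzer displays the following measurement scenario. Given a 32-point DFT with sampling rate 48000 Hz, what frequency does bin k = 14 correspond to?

The frequency of DFT bin k is: f_k = k * f_s / N
f_14 = 14 * 48000 / 32 = 21000 Hz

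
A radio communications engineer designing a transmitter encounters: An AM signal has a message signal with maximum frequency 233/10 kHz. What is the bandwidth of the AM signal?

In AM (double-sideband), the bandwidth is twice the message frequency.
BW = 2 * f_m = 2 * 233/10 kHz = 233/5 kHz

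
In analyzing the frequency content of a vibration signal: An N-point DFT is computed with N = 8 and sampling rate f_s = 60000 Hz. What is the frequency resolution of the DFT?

DFT frequency resolution = f_s / N
= 60000 / 8 = 7500 Hz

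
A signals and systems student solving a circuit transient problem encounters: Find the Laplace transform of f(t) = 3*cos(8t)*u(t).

Standard pair: cos(wt)*u(t) <-> s/(s^2+w^2)
With w = 8: L{3*cos(8t)*u(t)} = 3s/(s^2+64)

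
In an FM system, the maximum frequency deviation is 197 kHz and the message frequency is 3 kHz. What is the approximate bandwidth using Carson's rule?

Carson's rule: BW = 2*(delta_f + f_m)
= 2*(197 + 3) kHz = 400 kHz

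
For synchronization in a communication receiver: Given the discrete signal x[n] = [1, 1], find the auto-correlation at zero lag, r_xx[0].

The auto-correlation at zero lag r_xx[0] equals the signal energy.
r_xx[0] = sum of x[n]^2 = 1^2 + 1^2
= 1 + 1 = 2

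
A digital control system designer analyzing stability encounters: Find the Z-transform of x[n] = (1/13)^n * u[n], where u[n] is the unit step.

The Z-transform of a^n * u[n] is z/(z-a) for |z| > |a|.
Here a = 1/13, so X(z) = z/(z - (1/13)) = 13z/(13z - 1)
ROC: |z| > 1/13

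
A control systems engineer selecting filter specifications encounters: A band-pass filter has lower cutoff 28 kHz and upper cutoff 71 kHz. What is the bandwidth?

Bandwidth = f_high - f_low
= 71 kHz - 28 kHz = 43 kHz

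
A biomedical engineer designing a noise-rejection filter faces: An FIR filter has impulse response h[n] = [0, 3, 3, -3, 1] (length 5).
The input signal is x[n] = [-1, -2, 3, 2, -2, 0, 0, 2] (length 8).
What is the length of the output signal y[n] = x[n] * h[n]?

For linear convolution, the output length is:
len(y) = len(x) + len(h) - 1 = 8 + 5 - 1 = 12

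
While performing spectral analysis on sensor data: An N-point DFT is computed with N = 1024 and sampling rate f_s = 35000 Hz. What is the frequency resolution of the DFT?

DFT frequency resolution = f_s / N
= 35000 / 1024 = 4375/128 Hz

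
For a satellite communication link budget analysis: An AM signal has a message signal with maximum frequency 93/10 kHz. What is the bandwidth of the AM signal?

In AM (double-sideband), the bandwidth is twice the message frequency.
BW = 2 * f_m = 2 * 93/10 kHz = 93/5 kHz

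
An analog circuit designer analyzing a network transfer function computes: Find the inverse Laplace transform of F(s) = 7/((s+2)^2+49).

Standard pair: w/((s+a)^2+w^2) <-> e^(-at)*sin(wt)*u(t)
With a=2, w=7: f(t) = e^(-2t)*sin(7t)*u(t)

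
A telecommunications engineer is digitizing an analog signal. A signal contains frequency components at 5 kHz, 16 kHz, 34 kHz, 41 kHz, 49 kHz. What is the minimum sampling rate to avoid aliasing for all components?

The highest frequency component is f_max = 49 kHz.
Nyquist rate = 2 * f_max = 2 * 49 kHz = 98 kHz.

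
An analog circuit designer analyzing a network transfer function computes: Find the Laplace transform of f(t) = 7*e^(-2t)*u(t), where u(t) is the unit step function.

Standard Laplace transform pair:
e^(-at)*u(t) <-> 1/(s+a)
With a = 2: L{7*e^(-2t)*u(t)} = 7/(s+2), ROC: Re(s) > -2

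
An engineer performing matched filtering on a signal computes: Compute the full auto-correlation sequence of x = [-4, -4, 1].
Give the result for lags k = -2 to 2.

r_xx[k] = sum_m x[m]*x[m+k], indexed from 0, for k = -2 to 2:
  r_xx[-2] = x[2]*x[0] = -4
  r_xx[-1] = x[1]*x[0] + x[2]*x[1] = 12
  r_xx[0] = x[0]*x[0] + x[1]*x[1] + x[2]*x[2] = 33
  r_xx[1] = x[0]*x[1] + x[1]*x[2] = 12
  r_xx[2] = x[0]*x[2] = -4
r_xx = [-4, 12, 33, 12, -4]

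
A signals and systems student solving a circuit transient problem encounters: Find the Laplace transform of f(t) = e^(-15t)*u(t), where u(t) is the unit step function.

Standard Laplace transform pair:
e^(-at)*u(t) <-> 1/(s+a)
With a = 15: L{e^(-15t)*u(t)} = 1/(s+15), ROC: Re(s) > -15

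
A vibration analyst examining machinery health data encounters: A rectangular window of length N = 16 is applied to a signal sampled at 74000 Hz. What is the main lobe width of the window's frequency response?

For a rectangular window of length N,
the main lobe width in frequency is 2*f_s/N.
= 2*74000/16 = 9250 Hz
This determines the minimum frequency separation for resolving two sinusoids.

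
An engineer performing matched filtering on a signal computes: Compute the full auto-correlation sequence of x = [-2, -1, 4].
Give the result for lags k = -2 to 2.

r_xx[k] = sum_m x[m]*x[m+k], indexed from 0, for k = -2 to 2:
  r_xx[-2] = x[2]*x[0] = -8
  r_xx[-1] = x[1]*x[0] + x[2]*x[1] = -2
  r_xx[0] = x[0]*x[0] + x[1]*x[1] + x[2]*x[2] = 21
  r_xx[1] = x[0]*x[1] + x[1]*x[2] = -2
  r_xx[2] = x[0]*x[2] = -8
r_xx = [-8, -2, 21, -2, -8]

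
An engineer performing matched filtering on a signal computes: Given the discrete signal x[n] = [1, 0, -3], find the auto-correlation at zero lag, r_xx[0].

The auto-correlation at zero lag r_xx[0] equals the signal energy.
r_xx[0] = sum of x[n]^2 = 1^2 + 0^2 + (-3)^2
= 1 + 0 + 9 = 10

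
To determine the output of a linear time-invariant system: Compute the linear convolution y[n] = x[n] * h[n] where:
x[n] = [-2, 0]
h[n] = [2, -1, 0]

y[n] = sum_k x[k]*h[n-k]. Output length = len(x) + len(h) - 1 = 2 + 3 - 1 = 4.
y[0] = -2*2 = -4
y[1] = 0*2 + -2*-1 = 2
y[2] = 0*-1 + -2*0 = 0
y[3] = 0*0 = 0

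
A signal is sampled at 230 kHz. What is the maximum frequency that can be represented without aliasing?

The maximum frequency that can be represented without aliasing
is the Nyquist frequency: f_max = f_s / 2 = 230 kHz / 2 = 115 kHz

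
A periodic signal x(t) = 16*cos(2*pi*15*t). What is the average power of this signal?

Average power of A*cos(wt) is A^2/2.
P = 16^2 / 2 = 256/2 = 128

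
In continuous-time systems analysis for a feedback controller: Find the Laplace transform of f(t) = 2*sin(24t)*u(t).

Standard pair: sin(wt)*u(t) <-> w/(s^2+w^2)
With w = 24: L{2*sin(24t)*u(t)} = 48/(s^2+576)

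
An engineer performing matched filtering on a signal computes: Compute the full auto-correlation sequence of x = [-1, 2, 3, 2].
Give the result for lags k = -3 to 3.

r_xx[k] = sum_m x[m]*x[m+k], indexed from 0, for k = -3 to 3:
  r_xx[-3] = x[3]*x[0] = -2
  r_xx[-2] = x[2]*x[0] + x[3]*x[1] = 1
  r_xx[-1] = x[1]*x[0] + x[2]*x[1] + x[3]*x[2] = 10
  r_xx[0] = x[0]*x[0] + x[1]*x[1] + x[2]*x[2] + x[3]*x[3] = 18
  r_xx[1] = x[0]*x[1] + x[1]*x[2] + x[2]*x[3] = 10
  r_xx[2] = x[0]*x[2] + x[1]*x[3] = 1
  r_xx[3] = x[0]*x[3] = -2
r_xx = [-2, 1, 10, 18, 10, 1, -2]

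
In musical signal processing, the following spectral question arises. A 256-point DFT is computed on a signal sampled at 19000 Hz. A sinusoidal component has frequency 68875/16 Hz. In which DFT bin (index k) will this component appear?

DFT frequency resolution = f_s/N = 19000/256 = 2375/32 Hz
Bin index k = f_signal / resolution = 68875/16 / 2375/32 = 58
The signal frequency 68875/16 Hz falls in DFT bin k = 58.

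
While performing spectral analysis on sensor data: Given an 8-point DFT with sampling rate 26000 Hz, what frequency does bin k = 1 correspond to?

The frequency of DFT bin k is: f_k = k * f_s / N
f_1 = 1 * 26000 / 8 = 3250 Hz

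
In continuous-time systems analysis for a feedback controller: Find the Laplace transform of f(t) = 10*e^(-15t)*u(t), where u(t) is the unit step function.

Standard Laplace transform pair:
e^(-at)*u(t) <-> 1/(s+a)
With a = 15: L{10*e^(-15t)*u(t)} = 10/(s+15), ROC: Re(s) > -15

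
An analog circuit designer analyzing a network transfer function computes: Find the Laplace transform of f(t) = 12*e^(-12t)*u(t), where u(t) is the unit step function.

Standard Laplace transform pair:
e^(-at)*u(t) <-> 1/(s+a)
With a = 12: L{12*e^(-12t)*u(t)} = 12/(s+12), ROC: Re(s) > -12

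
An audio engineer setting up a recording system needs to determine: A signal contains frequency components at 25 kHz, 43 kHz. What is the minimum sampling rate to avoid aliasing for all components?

The highest frequency component is f_max = 43 kHz.
Nyquist rate = 2 * f_max = 2 * 43 kHz = 86 kHz.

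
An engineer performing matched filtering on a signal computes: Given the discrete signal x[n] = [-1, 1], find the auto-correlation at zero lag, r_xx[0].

The auto-correlation at zero lag r_xx[0] equals the signal energy.
r_xx[0] = sum of x[n]^2 = (-1)^2 + 1^2
= 1 + 1 = 2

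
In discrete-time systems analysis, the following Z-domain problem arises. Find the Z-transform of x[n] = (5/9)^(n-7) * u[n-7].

Time-shifting property: if X(z) = Z{x[n]}, then Z{x[n-d]} = z^(-d) * X(z)
X(z) = z/(z - 5/9) for x[n] = (5/9)^n * u[n]
Z{x[n-7]} = z^(-7) * z/(z - 5/9) = z^(-6)/(z - 5/9)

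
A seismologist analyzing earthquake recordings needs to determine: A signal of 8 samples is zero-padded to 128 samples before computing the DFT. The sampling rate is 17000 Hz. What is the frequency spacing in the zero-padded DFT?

Original DFT: N = 8, resolution = f_s/N = 17000/8 = 2125 Hz
Zero-padded DFT: N = 128, resolution = f_s/N = 17000/128 = 2125/16 Hz
Zero-padding interpolates the spectrum (finer frequency grid)
but does NOT improve the true spectral resolution (ability to resolve close frequencies).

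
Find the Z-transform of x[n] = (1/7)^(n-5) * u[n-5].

Time-shifting property: if X(z) = Z{x[n]}, then Z{x[n-d]} = z^(-d) * X(z)
X(z) = z/(z - 1/7) for x[n] = (1/7)^n * u[n]
Z{x[n-5]} = z^(-5) * z/(z - 1/7) = z^(-4)/(z - 1/7)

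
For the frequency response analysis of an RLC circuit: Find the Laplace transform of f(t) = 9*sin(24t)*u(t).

Standard pair: sin(wt)*u(t) <-> w/(s^2+w^2)
With w = 24: L{9*sin(24t)*u(t)} = 216/(s^2+576)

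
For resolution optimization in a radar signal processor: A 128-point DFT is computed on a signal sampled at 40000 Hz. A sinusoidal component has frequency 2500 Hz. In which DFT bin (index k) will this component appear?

DFT frequency resolution = f_s/N = 40000/128 = 625/2 Hz
Bin index k = f_signal / resolution = 2500 / 625/2 = 8
The signal frequency 2500 Hz falls in DFT bin k = 8.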